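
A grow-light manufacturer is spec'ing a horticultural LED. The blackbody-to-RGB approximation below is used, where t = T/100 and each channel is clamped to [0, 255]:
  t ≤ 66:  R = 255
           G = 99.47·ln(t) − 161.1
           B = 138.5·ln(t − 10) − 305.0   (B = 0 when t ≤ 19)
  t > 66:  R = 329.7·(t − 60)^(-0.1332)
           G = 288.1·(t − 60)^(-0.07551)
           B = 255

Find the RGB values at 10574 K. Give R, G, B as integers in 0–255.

t = 10574/100 = 105.74; the t > 66 branch applies.
R = 329.7·(105.74 − 60)^(-0.1332) = 329.7·45.74^(-0.1332) = 329.7·0.60096 = 198.138.
G = 288.1·(105.74 − 60)^(-0.07551) = 288.1·45.74^(-0.07551) = 288.1·0.74926 = 215.861.
B = 255 by definition for t > 66.
Rounded: (198, 216, 255).

R=198, G=216, B=255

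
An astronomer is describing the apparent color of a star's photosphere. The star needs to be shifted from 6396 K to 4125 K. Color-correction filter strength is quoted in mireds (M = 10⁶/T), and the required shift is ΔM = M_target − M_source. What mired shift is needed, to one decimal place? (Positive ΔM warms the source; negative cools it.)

+86.1 mireds

M_source = 10⁶/6396 = 156.348; M_target = 10⁶/4125 = 242.424.
ΔM = 242.424 − 156.348 = 86.077 → +86.1 mireds, a warming shift.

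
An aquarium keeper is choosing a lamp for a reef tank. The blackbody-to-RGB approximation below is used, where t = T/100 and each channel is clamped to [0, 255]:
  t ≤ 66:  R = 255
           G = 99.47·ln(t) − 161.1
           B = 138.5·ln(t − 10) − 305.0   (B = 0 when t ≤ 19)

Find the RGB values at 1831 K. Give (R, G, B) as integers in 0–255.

t = 1831/100 = 18.31; the t ≤ 66 branch applies.
R = 255 by definition for t ≤ 66.
G = 99.47·ln 18.31 − 161.1 = 99.47·2.9074 − 161.1 = 128.104.
t = 18.31 ≤ 19, so B = 0.
Rounded: (255, 128, 0).

(255, 128, 0)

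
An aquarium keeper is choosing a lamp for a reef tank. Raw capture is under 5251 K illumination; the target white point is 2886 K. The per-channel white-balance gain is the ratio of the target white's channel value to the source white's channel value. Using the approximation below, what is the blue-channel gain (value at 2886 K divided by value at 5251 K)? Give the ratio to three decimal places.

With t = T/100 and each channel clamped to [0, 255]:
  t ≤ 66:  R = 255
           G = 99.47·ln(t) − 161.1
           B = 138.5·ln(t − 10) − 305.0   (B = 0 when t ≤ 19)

0.475

At 5251 K (t = 52.51):
  B = 138.5·ln(52.51 − 10) − 305.0 = 138.5·ln 42.51 − 305.0 = 138.5·3.7497 − 305.0 = 214.339.
At 2886 K (t = 28.86):
  B = 138.5·ln(28.86 − 10) − 305.0 = 138.5·ln 18.86 − 305.0 = 138.5·2.9370 − 305.0 = 101.780.
Gain = 101.780 / 214.339 = 0.4749 → 0.475.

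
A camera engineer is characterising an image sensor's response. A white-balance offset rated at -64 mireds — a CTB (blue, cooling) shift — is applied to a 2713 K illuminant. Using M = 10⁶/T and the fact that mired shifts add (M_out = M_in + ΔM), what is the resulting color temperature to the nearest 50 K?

M_in = 10⁶/2713 = 368.60 mireds.
M_out = 368.60 + (-64) = 304.60 mireds.
T_out = 10⁶/304.60 = 3283.0 K → 3300 K.

3300 K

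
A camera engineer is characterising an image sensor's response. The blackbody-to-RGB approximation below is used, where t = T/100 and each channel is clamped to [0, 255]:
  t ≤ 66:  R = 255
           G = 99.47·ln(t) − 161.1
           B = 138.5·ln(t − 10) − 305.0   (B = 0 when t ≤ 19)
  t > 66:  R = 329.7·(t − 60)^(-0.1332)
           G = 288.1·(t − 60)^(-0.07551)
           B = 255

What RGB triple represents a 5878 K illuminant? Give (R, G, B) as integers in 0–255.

t = 5878/100 = 58.78; the t ≤ 66 branch applies.
R = 255 by definition for t ≤ 66.
G = 99.47·ln 58.78 − 161.1 = 99.47·4.0738 − 161.1 = 244.121.
B = 138.5·ln(58.78 − 10) − 305.0 = 138.5·ln 48.78 − 305.0 = 138.5·3.8873 − 305.0 = 233.394.
Rounded: (255, 244, 233).

(255, 244, 233)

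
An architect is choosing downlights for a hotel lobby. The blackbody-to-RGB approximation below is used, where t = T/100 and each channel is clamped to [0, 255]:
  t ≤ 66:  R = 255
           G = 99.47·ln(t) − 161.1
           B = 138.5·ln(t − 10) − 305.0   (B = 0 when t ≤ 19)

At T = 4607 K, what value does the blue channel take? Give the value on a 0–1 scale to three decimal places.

t = 4607/100 = 46.07; the t ≤ 66 branch applies.
B = 138.5·ln(46.07 − 10) − 305.0 = 138.5·ln 36.07 − 305.0 = 138.5·3.5855 − 305.0 = 191.586.
On a 0–1 scale: 191.586/255 = 0.7513 → 0.751.

0.751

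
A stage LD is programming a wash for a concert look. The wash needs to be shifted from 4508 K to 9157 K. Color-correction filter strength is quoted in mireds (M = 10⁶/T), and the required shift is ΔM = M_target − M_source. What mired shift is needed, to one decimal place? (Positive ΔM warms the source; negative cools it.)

M_source = 10⁶/4508 = 221.828; M_target = 10⁶/9157 = 109.206.
ΔM = 109.206 − 221.828 = -112.622 → -112.6 mireds, a cooling shift.

-112.6 mireds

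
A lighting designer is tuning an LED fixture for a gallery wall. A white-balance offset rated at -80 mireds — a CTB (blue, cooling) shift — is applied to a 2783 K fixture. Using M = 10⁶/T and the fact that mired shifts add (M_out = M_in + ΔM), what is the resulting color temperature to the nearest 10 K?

M_in = 10⁶/2783 = 359.32 mireds.
M_out = 359.32 + (-80) = 279.32 mireds.
T_out = 10⁶/279.32 = 3580.1 K → 3580 K.

3580 K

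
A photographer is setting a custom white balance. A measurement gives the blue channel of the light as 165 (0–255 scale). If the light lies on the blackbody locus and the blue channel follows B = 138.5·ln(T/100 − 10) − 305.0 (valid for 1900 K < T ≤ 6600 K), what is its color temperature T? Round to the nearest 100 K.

4000 K

ln(t − 10) = (165 + 305.0) / 138.5 = 3.3935.
t − 10 = e^3.3935 = 29.770, so t = 39.770.
T = 100·t = 3977 K → 4000 K to the nearest 100 K.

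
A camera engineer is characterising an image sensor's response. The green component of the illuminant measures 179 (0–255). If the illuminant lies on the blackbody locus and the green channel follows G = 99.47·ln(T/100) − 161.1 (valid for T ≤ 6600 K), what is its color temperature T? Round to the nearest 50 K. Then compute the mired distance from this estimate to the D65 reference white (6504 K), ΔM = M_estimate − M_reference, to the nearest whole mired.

ln t = (179 + 161.1) / 99.47 = 3.4191.
t = e^3.4191 = 30.543.
T = 100·t = 3054 K → 3050 K to the nearest 50 K.
M_estimate = 10⁶/3050 = 327.87; M_reference = 10⁶/6504 = 153.75.
ΔM = 327.87 − 153.75 = 174.12 → +174 mireds.

+174 mireds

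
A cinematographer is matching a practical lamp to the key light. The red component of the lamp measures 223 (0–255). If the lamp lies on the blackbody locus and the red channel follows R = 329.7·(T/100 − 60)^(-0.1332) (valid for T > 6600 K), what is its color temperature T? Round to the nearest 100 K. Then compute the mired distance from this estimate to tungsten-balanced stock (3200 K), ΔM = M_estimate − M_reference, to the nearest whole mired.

(t − 60)^(-0.1332) = 223/329.7 = 0.67637.
t − 60 = 0.67637^(1/-0.1332) = 0.67637^(-7.508) = 18.831, so t = 78.831.
T = 100·t = 7883 K → 7900 K to the nearest 100 K.
M_estimate = 10⁶/7900 = 126.58; M_reference = 10⁶/3200 = 312.50.
ΔM = 126.58 − 312.50 = -185.92 → -186 mireds.

-186 mireds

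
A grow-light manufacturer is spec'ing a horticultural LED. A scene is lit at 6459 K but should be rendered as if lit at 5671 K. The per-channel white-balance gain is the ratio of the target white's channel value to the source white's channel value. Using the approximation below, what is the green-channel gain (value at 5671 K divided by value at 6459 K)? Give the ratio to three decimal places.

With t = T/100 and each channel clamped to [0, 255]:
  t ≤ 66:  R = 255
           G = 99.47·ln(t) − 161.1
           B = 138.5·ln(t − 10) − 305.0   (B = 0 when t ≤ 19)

At 6459 K (t = 64.59):
  G = 99.47·ln 64.59 − 161.1 = 99.47·4.1681 − 161.1 = 253.497.
At 5671 K (t = 56.71):
  G = 99.47·ln 56.71 − 161.1 = 99.47·4.0380 − 161.1 = 240.555.
Gain = 240.555 / 253.497 = 0.9489 → 0.949.

0.949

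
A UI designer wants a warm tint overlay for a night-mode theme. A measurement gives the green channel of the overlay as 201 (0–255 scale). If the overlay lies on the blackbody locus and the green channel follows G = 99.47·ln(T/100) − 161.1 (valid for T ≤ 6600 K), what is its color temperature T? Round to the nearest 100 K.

3800 K

ln t = (201 + 161.1) / 99.47 = 3.6403.
t = e^3.6403 = 38.103.
T = 100·t = 3810 K → 3800 K to the nearest 100 K.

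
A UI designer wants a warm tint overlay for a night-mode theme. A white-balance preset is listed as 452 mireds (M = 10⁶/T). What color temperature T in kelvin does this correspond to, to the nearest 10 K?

2210 K

T = 10⁶ / 452 = 2212.39 K → 2210 K.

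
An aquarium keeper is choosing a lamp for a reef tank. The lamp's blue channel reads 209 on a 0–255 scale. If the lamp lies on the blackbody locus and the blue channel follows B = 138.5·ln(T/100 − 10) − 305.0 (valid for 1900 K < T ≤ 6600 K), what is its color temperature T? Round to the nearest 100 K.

ln(t − 10) = (209 + 305.0) / 138.5 = 3.7112.
t − 10 = e^3.7112 = 40.903, so t = 50.903.
T = 100·t = 5090 K → 5100 K to the nearest 100 K.

5100 K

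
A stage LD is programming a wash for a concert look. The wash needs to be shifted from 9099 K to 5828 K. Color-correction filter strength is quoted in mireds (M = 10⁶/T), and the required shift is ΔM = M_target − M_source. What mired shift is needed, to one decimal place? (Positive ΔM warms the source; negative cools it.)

+61.7 mireds

M_source = 10⁶/9099 = 109.902; M_target = 10⁶/5828 = 171.585.
ΔM = 171.585 − 109.902 = 61.683 → +61.7 mireds, a warming shift.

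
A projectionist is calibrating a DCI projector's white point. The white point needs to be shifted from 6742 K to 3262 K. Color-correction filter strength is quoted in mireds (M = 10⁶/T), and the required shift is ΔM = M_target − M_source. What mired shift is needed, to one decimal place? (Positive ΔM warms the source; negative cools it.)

+158.2 mireds

M_source = 10⁶/6742 = 148.324; M_target = 10⁶/3262 = 306.560.
ΔM = 306.560 − 148.324 = 158.236 → +158.2 mireds, a warming shift.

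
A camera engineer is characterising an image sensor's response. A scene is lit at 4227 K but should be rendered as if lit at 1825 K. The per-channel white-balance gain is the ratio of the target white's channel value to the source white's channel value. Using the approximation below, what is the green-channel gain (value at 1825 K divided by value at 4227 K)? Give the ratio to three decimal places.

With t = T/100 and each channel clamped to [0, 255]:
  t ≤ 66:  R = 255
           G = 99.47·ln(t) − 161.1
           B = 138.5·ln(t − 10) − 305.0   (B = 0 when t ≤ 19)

0.605

At 4227 K (t = 42.27):
  G = 99.47·ln 42.27 − 161.1 = 99.47·3.7441 − 161.1 = 211.323.
At 1825 K (t = 18.25):
  G = 99.47·ln 18.25 − 161.1 = 99.47·2.9042 − 161.1 = 127.777.
Gain = 127.777 / 211.323 = 0.6047 → 0.605.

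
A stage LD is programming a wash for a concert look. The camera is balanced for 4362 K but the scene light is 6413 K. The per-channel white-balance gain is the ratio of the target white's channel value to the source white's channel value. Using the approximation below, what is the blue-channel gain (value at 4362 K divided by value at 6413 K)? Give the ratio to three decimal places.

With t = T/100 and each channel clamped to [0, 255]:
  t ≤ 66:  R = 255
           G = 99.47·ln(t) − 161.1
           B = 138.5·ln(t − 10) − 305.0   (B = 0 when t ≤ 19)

0.734

At 6413 K (t = 64.13):
  B = 138.5·ln(64.13 − 10) − 305.0 = 138.5·ln 54.13 − 305.0 = 138.5·3.9914 − 305.0 = 247.807.
At 4362 K (t = 43.62):
  B = 138.5·ln(43.62 − 10) − 305.0 = 138.5·ln 33.62 − 305.0 = 138.5·3.5151 − 305.0 = 181.844.
Gain = 181.844 / 247.807 = 0.7338 → 0.734.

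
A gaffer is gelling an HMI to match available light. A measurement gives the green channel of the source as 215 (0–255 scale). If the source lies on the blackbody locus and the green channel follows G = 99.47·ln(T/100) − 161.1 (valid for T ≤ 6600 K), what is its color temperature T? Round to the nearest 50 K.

ln t = (215 + 161.1) / 99.47 = 3.7810.
t = e^3.7810 = 43.862.
T = 100·t = 4386 K → 4400 K to the nearest 50 K.

4400 K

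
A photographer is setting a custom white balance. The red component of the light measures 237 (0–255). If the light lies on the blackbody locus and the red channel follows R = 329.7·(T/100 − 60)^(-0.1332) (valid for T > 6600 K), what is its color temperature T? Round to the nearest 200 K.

(t − 60)^(-0.1332) = 237/329.7 = 0.71884.
t − 60 = 0.71884^(1/-0.1332) = 0.71884^(-7.508) = 11.922, so t = 71.922.
T = 100·t = 7192 K → 7200 K to the nearest 200 K.

7200 K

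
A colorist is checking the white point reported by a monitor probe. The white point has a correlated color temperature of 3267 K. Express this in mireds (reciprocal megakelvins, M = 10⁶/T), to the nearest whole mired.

M = 10⁶ / 3267 = 306.091 → 306 mireds.

306 mireds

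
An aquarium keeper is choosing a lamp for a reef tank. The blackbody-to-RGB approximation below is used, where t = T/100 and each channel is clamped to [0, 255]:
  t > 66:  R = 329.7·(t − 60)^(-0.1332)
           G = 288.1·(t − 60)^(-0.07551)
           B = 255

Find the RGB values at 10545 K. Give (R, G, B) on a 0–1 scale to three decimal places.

(0.778, 0.847, 1.000)

t = 10545/100 = 105.45; the t > 66 branch applies.
R = 329.7·(105.45 − 60)^(-0.1332) = 329.7·45.45^(-0.1332) = 329.7·0.60147 = 198.306.
G = 288.1·(105.45 − 60)^(-0.07551) = 288.1·45.45^(-0.07551) = 288.1·0.74962 = 215.965.
B = 255 by definition for t > 66.
Dividing each by 255: (0.7777, 0.8469, 1.0000) → (0.778, 0.847, 1.000).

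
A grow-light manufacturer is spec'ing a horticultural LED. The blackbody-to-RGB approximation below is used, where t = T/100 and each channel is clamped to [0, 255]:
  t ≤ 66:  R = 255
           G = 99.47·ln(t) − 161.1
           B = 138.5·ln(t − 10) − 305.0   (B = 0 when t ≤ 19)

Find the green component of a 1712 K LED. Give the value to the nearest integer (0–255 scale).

121

t = 1712/100 = 17.12; the t ≤ 66 branch applies.
G = 99.47·ln 17.12 − 161.1 = 99.47·2.8402 − 161.1 = 121.419.
Rounded: 121.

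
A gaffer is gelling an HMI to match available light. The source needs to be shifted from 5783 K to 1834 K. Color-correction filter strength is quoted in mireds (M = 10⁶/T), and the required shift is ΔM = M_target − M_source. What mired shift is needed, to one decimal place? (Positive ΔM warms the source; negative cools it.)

+372.3 mireds

M_source = 10⁶/5783 = 172.921; M_target = 10⁶/1834 = 545.256.
ΔM = 545.256 − 172.921 = 372.336 → +372.3 mireds, a warming shift.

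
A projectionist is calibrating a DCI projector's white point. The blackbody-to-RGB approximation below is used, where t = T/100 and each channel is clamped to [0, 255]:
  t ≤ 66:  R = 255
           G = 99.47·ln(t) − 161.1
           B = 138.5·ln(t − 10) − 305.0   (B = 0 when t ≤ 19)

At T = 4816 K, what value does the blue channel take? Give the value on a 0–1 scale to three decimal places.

0.782

t = 4816/100 = 48.16; the t ≤ 66 branch applies.
B = 138.5·ln(48.16 − 10) − 305.0 = 138.5·ln 38.16 − 305.0 = 138.5·3.6418 − 305.0 = 199.388.
On a 0–1 scale: 199.388/255 = 0.7819 → 0.782.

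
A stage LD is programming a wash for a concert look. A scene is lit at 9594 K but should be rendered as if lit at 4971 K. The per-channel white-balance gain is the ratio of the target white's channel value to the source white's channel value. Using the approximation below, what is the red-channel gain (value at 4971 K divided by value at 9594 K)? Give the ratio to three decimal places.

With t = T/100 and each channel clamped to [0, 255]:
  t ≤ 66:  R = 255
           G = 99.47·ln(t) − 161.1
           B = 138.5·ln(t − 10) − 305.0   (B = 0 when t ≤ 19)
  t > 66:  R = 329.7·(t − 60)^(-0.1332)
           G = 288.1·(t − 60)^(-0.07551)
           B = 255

At 9594 K (t = 95.94):
  R = 329.7·(95.94 − 60)^(-0.1332) = 329.7·35.94^(-0.1332) = 329.7·0.62058 = 204.605.
At 4971 K (t = 49.71):
  R = 255 by definition for t ≤ 66.
Gain = 255.000 / 204.605 = 1.2463 → 1.246.

1.246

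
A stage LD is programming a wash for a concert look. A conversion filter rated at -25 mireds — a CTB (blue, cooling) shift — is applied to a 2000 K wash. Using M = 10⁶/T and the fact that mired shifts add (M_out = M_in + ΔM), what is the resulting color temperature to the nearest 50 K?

M_in = 10⁶/2000 = 500.00 mireds.
M_out = 500.00 + (-25) = 475.00 mireds.
T_out = 10⁶/475.00 = 2105.3 K → 2100 K.

2100 K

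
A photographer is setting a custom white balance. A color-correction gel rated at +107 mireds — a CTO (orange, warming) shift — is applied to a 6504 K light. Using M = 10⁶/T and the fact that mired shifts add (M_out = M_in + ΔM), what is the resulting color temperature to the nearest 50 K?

3850 K

M_in = 10⁶/6504 = 153.75 mireds.
M_out = 153.75 + (+107) = 260.75 mireds.
T_out = 10⁶/260.75 = 3835.1 K → 3850 K.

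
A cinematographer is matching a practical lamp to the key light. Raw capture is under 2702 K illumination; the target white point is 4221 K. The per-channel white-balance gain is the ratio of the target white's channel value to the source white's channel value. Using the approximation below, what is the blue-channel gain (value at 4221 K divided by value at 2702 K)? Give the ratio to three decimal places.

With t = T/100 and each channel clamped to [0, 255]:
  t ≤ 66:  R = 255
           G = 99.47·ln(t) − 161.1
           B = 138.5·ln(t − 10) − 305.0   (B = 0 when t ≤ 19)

At 2702 K (t = 27.02):
  B = 138.5·ln(27.02 − 10) − 305.0 = 138.5·ln 17.02 − 305.0 = 138.5·2.8344 − 305.0 = 87.563.
At 4221 K (t = 42.21):
  B = 138.5·ln(42.21 − 10) − 305.0 = 138.5·ln 32.21 − 305.0 = 138.5·3.4723 − 305.0 = 175.910.
Gain = 175.910 / 87.563 = 2.0090 → 2.009.

2.009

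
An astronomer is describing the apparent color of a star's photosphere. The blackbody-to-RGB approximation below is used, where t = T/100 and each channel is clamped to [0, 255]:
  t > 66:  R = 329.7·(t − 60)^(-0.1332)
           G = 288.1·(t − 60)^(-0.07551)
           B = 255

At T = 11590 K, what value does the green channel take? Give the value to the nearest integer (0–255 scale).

213

t = 11590/100 = 115.9; the t > 66 branch applies.
G = 288.1·(115.9 − 60)^(-0.07551) = 288.1·55.9^(-0.07551) = 288.1·0.73799 = 212.616.
Rounded: 213.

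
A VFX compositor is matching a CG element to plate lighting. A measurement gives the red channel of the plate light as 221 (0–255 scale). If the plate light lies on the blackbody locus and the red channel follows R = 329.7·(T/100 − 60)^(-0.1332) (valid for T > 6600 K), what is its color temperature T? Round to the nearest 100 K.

8000 K

(t − 60)^(-0.1332) = 221/329.7 = 0.67031.
t − 60 = 0.67031^(1/-0.1332) = 0.67031^(-7.508) = 20.149, so t = 80.149.
T = 100·t = 8015 K → 8000 K to the nearest 100 K.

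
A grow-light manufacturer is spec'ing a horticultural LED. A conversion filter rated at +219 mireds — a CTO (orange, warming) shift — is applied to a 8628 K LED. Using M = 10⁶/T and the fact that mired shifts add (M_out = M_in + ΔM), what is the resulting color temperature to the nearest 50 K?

3000 K

M_in = 10⁶/8628 = 115.90 mireds.
M_out = 115.90 + (+219) = 334.90 mireds.
T_out = 10⁶/334.90 = 2986.0 K → 3000 K.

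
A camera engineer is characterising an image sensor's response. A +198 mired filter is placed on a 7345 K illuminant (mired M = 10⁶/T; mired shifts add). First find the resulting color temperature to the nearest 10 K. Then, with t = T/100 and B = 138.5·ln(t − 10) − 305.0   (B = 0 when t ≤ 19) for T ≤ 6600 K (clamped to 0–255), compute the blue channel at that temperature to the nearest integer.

109

M_in = 10⁶/7345 = 136.15; M_out = 136.15 + (+198) = 334.15.
T_out = 10⁶/334.15 = 2992.7 K → 2990 K; t = 29.9.
B = 138.5·ln(29.9 − 10) − 305.0 = 138.5·ln 19.9 − 305.0 = 138.5·2.9907 − 305.0 = 109.215.
Rounded: 109.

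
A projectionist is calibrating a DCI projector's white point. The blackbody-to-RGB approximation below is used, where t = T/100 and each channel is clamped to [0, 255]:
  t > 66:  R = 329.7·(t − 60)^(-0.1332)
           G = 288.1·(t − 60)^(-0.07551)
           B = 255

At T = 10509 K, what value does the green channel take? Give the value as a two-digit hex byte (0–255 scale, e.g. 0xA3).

t = 10509/100 = 105.09; the t > 66 branch applies.
G = 288.1·(105.09 − 60)^(-0.07551) = 288.1·45.09^(-0.07551) = 288.1·0.75007 = 216.094.
Rounded: 216; in hex, 0xD8.

0xD8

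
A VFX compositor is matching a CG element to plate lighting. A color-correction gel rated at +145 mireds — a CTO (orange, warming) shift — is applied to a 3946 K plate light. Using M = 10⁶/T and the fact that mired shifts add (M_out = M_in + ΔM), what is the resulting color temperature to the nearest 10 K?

M_in = 10⁶/3946 = 253.42 mireds.
M_out = 253.42 + (+145) = 398.42 mireds.
T_out = 10⁶/398.42 = 2509.9 K → 2510 K.

2510 K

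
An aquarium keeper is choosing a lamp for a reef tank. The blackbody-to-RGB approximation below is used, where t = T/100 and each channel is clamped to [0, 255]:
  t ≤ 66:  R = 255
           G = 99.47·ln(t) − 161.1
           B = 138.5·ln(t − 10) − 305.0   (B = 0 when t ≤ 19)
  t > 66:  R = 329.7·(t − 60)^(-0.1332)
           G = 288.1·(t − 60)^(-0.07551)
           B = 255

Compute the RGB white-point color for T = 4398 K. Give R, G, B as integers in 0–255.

t = 4398/100 = 43.98; the t ≤ 66 branch applies.
R = 255 by definition for t ≤ 66.
G = 99.47·ln 43.98 − 161.1 = 99.47·3.7837 − 161.1 = 215.268.
B = 138.5·ln(43.98 − 10) − 305.0 = 138.5·ln 33.98 − 305.0 = 138.5·3.5258 − 305.0 = 183.319.
Rounded: (255, 215, 183).

R=255, G=215, B=183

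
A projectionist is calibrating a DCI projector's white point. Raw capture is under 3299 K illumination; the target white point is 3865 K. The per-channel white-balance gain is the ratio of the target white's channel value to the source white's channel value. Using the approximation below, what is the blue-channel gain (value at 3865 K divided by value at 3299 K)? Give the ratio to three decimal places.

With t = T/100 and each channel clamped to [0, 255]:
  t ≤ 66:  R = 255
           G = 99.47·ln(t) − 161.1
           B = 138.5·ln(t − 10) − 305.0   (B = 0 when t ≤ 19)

At 3299 K (t = 32.99):
  B = 138.5·ln(32.99 − 10) − 305.0 = 138.5·ln 22.99 − 305.0 = 138.5·3.1351 − 305.0 = 129.206.
At 3865 K (t = 38.65):
  B = 138.5·ln(38.65 − 10) − 305.0 = 138.5·ln 28.65 − 305.0 = 138.5·3.3552 − 305.0 = 159.689.
Gain = 159.689 / 129.206 = 1.2359 → 1.236.

1.236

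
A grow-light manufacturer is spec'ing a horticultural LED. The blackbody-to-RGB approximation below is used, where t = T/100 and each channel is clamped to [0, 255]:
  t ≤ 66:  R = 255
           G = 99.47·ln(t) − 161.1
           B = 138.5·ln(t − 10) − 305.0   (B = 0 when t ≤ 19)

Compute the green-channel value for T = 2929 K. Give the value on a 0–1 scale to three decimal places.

0.686

t = 2929/100 = 29.29; the t ≤ 66 branch applies.
G = 99.47·ln 29.29 − 161.1 = 99.47·3.3772 − 161.1 = 174.835.
On a 0–1 scale: 174.835/255 = 0.6856 → 0.686.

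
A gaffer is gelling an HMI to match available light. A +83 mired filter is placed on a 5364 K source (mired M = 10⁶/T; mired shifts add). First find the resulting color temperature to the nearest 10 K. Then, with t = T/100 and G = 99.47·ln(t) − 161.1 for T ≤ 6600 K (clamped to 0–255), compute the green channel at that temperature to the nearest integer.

198

M_in = 10⁶/5364 = 186.43; M_out = 186.43 + (+83) = 269.43.
T_out = 10⁶/269.43 = 3711.6 K → 3710 K; t = 37.1.
G = 99.47·ln 37.1 − 161.1 = 99.47·3.6136 − 161.1 = 198.346.
Rounded: 198.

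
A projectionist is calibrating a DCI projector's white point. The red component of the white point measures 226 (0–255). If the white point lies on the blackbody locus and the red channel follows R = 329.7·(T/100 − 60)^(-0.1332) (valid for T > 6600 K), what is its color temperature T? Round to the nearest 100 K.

(t − 60)^(-0.1332) = 226/329.7 = 0.68547.
t − 60 = 0.68547^(1/-0.1332) = 0.68547^(-7.508) = 17.034, so t = 77.034.
T = 100·t = 7703 K → 7700 K to the nearest 100 K.

7700 K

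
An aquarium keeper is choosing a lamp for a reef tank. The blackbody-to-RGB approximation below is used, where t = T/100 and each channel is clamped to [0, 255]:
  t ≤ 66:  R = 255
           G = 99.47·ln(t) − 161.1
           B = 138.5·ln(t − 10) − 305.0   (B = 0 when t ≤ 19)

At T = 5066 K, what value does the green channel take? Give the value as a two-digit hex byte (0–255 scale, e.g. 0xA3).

0xE5

t = 5066/100 = 50.66; the t ≤ 66 branch applies.
G = 99.47·ln 50.66 − 161.1 = 99.47·3.9251 − 161.1 = 229.333.
Rounded: 229; in hex, 0xE5.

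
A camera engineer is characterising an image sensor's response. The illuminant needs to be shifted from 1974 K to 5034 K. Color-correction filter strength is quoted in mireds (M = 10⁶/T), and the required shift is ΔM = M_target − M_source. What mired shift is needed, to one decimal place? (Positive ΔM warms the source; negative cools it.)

-307.9 mireds

M_source = 10⁶/1974 = 506.586; M_target = 10⁶/5034 = 198.649.
ΔM = 198.649 − 506.586 = -307.936 → -307.9 mireds, a cooling shift.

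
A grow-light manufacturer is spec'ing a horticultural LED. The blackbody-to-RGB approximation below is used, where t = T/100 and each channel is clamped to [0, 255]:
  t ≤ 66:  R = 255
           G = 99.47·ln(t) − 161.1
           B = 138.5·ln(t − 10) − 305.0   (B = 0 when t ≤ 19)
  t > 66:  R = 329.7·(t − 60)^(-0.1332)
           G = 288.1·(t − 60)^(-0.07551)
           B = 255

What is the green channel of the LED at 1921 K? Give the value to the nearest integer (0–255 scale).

133

t = 1921/100 = 19.21; the t ≤ 66 branch applies.
G = 99.47·ln 19.21 − 161.1 = 99.47·2.9554 − 161.1 = 132.877.
Rounded: 133.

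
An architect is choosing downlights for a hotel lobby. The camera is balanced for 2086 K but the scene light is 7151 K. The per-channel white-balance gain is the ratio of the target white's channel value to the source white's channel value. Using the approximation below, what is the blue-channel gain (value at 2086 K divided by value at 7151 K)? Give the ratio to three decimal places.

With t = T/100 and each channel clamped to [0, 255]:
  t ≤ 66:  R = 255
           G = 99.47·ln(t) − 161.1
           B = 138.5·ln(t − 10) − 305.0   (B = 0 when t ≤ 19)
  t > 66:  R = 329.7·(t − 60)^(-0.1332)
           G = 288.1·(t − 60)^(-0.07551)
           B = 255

0.099

At 7151 K (t = 71.51):
  B = 255 by definition for t > 66.
At 2086 K (t = 20.86):
  B = 138.5·ln(20.86 − 10) − 305.0 = 138.5·ln 10.86 − 305.0 = 138.5·2.3851 − 305.0 = 25.334.
Gain = 25.334 / 255.000 = 0.0994 → 0.099.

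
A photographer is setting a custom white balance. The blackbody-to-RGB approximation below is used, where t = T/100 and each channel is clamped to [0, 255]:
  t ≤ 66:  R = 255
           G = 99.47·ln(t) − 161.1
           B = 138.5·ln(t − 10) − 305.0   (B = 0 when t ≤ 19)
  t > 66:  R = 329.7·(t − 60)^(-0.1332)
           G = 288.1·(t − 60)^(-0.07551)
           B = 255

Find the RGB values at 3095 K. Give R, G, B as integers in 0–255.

R=255, G=180, B=116

t = 3095/100 = 30.95; the t ≤ 66 branch applies.
R = 255 by definition for t ≤ 66.
G = 99.47·ln 30.95 − 161.1 = 99.47·3.4324 − 161.1 = 180.318.
B = 138.5·ln(30.95 − 10) − 305.0 = 138.5·ln 20.95 − 305.0 = 138.5·3.0421 − 305.0 = 116.336.
Rounded: (255, 180, 116).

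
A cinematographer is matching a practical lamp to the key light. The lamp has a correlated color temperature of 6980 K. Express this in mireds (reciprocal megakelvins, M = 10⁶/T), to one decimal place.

143.3 mireds

M = 10⁶ / 6980 = 143.266 → 143.3 mireds.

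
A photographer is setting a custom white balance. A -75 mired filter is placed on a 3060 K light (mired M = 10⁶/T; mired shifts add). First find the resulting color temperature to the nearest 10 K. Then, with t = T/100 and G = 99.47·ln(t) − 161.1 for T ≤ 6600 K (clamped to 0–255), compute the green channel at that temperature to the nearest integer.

M_in = 10⁶/3060 = 326.80; M_out = 326.80 + (-75) = 251.80.
T_out = 10⁶/251.80 = 3971.4 K → 3970 K; t = 39.7.
G = 99.47·ln 39.7 − 161.1 = 99.47·3.6814 − 161.1 = 205.084.
Rounded: 205.

205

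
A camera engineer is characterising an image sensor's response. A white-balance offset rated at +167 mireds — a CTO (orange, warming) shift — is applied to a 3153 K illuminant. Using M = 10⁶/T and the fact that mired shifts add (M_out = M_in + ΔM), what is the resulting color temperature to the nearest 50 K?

M_in = 10⁶/3153 = 317.16 mireds.
M_out = 317.16 + (+167) = 484.16 mireds.
T_out = 10⁶/484.16 = 2065.4 K → 2050 K.

2050 K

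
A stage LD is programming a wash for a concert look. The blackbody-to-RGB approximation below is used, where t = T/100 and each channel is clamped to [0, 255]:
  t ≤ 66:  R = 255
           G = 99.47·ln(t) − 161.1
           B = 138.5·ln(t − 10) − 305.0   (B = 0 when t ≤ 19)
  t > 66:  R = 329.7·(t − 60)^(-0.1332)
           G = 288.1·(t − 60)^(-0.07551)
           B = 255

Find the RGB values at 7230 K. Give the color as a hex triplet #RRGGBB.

#ECEEFF

t = 7230/100 = 72.3; the t > 66 branch applies.
R = 329.7·(72.3 − 60)^(-0.1332) = 329.7·12.3^(-0.1332) = 329.7·0.71585 = 236.017.
G = 288.1·(72.3 − 60)^(-0.07551) = 288.1·12.3^(-0.07551) = 288.1·0.82737 = 238.366.
B = 255 by definition for t > 66.
Rounded: (236, 238, 255).
In hex: #ECEEFF.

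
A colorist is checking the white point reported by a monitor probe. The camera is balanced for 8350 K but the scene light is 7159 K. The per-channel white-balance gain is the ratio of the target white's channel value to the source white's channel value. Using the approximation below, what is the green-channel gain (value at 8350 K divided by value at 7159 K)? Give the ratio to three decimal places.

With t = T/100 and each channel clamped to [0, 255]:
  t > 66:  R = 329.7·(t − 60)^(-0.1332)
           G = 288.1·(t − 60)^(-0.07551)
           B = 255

0.948

At 7159 K (t = 71.59):
  G = 288.1·(71.59 − 60)^(-0.07551) = 288.1·11.59^(-0.07551) = 288.1·0.83110 = 239.439.
At 8350 K (t = 83.5):
  G = 288.1·(83.5 − 60)^(-0.07551) = 288.1·23.5^(-0.07551) = 288.1·0.78790 = 226.994.
Gain = 226.994 / 239.439 = 0.9480 → 0.948.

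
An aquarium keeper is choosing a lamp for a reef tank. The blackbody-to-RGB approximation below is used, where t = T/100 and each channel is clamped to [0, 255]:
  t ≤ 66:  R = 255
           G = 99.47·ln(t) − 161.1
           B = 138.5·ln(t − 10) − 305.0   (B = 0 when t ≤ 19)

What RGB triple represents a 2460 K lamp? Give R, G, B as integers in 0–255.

t = 2460/100 = 24.6; the t ≤ 66 branch applies.
R = 255 by definition for t ≤ 66.
G = 99.47·ln 24.6 − 161.1 = 99.47·3.2027 − 161.1 = 157.477.
B = 138.5·ln(24.6 − 10) − 305.0 = 138.5·ln 14.6 − 305.0 = 138.5·2.6810 − 305.0 = 66.321.
Rounded: (255, 157, 66).

R=255, G=157, B=66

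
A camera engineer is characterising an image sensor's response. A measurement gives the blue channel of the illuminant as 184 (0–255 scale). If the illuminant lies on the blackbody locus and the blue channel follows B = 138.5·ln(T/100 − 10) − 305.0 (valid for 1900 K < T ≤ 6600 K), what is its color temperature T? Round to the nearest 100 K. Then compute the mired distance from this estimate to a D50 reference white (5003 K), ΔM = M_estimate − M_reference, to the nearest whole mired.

ln(t − 10) = (184 + 305.0) / 138.5 = 3.5307.
t − 10 = e^3.5307 = 34.147, so t = 44.147.
T = 100·t = 4415 K → 4400 K to the nearest 100 K.
M_estimate = 10⁶/4400 = 227.27; M_reference = 10⁶/5003 = 199.88.
ΔM = 227.27 − 199.88 = 27.39 → +27 mireds.

+27 mireds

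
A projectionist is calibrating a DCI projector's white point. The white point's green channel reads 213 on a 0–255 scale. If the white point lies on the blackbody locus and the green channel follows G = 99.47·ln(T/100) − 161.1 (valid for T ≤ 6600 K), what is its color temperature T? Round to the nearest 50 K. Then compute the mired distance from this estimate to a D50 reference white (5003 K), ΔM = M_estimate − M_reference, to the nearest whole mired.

ln t = (213 + 161.1) / 99.47 = 3.7609.
t = e^3.7609 = 42.989.
T = 100·t = 4299 K → 4300 K to the nearest 50 K.
M_estimate = 10⁶/4300 = 232.56; M_reference = 10⁶/5003 = 199.88.
ΔM = 232.56 − 199.88 = 32.68 → +33 mireds.

+33 mireds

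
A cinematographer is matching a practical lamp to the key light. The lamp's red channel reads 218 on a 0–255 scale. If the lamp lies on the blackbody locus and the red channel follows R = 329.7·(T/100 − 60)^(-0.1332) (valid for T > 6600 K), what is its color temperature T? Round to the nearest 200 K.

(t − 60)^(-0.1332) = 218/329.7 = 0.66121.
t − 60 = 0.66121^(1/-0.1332) = 0.66121^(-7.508) = 22.326, so t = 82.326.
T = 100·t = 8233 K → 8200 K to the nearest 200 K.

8200 K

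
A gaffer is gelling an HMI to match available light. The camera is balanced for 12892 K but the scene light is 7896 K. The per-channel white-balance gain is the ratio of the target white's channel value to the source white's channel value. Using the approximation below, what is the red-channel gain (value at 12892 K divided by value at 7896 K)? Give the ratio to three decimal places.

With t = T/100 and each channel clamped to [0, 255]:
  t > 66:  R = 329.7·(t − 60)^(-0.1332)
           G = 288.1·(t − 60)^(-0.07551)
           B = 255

At 7896 K (t = 78.96):
  R = 329.7·(78.96 − 60)^(-0.1332) = 329.7·18.96^(-0.1332) = 329.7·0.67576 = 222.798.
At 12892 K (t = 128.92):
  R = 329.7·(128.92 − 60)^(-0.1332) = 329.7·68.92^(-0.1332) = 329.7·0.56903 = 187.608.
Gain = 187.608 / 222.798 = 0.8421 → 0.842.

0.842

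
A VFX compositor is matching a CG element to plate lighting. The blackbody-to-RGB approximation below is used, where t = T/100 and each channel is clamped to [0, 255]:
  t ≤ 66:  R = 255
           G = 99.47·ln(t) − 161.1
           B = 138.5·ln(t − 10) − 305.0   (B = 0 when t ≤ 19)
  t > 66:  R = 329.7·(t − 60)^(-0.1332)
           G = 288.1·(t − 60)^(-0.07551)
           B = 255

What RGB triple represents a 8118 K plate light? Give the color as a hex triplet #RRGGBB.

#DCE5FF

t = 8118/100 = 81.18; the t > 66 branch applies.
R = 329.7·(81.18 − 60)^(-0.1332) = 329.7·21.18^(-0.1332) = 329.7·0.66587 = 219.536.
G = 288.1·(81.18 − 60)^(-0.07551) = 288.1·21.18^(-0.07551) = 288.1·0.79411 = 228.782.
B = 255 by definition for t > 66.
Rounded: (220, 229, 255).
In hex: #DCE5FF.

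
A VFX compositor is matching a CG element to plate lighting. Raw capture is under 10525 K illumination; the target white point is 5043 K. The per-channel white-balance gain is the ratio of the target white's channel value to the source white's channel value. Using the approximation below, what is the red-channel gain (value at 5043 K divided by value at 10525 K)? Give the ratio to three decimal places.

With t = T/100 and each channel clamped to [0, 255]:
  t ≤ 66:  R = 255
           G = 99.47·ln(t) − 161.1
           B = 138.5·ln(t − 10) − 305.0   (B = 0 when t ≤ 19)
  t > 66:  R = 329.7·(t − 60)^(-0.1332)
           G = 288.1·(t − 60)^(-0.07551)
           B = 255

At 10525 K (t = 105.25):
  R = 329.7·(105.25 − 60)^(-0.1332) = 329.7·45.25^(-0.1332) = 329.7·0.60183 = 198.422.
At 5043 K (t = 50.43):
  R = 255 by definition for t ≤ 66.
Gain = 255.000 / 198.422 = 1.2851 → 1.285.

1.285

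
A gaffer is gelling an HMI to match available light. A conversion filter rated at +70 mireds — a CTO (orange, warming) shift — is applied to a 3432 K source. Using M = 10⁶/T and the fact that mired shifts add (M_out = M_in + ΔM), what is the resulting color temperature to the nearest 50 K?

2750 K

M_in = 10⁶/3432 = 291.38 mireds.
M_out = 291.38 + (+70) = 361.38 mireds.
T_out = 10⁶/361.38 = 2767.2 K → 2750 K.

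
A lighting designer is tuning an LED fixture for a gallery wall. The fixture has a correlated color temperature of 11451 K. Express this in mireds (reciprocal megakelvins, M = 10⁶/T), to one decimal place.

87.3 mireds

M = 10⁶ / 11451 = 87.329 → 87.3 mireds.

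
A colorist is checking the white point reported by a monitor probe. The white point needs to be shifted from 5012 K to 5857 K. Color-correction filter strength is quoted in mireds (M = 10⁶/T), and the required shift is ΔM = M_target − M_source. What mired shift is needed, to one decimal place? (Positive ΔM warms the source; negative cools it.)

M_source = 10⁶/5012 = 199.521; M_target = 10⁶/5857 = 170.736.
ΔM = 170.736 − 199.521 = -28.785 → -28.8 mireds, a cooling shift.

-28.8 mireds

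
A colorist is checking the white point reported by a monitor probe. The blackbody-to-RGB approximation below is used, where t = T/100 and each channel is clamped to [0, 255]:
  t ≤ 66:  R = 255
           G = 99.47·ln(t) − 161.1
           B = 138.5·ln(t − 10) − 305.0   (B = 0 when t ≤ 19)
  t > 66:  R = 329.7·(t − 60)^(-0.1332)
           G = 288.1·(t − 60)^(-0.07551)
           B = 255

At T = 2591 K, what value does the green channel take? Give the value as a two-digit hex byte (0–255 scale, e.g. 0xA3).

t = 2591/100 = 25.91; the t ≤ 66 branch applies.
G = 99.47·ln 25.91 − 161.1 = 99.47·3.2546 − 161.1 = 162.638.
Rounded: 163; in hex, 0xA3.

0xA3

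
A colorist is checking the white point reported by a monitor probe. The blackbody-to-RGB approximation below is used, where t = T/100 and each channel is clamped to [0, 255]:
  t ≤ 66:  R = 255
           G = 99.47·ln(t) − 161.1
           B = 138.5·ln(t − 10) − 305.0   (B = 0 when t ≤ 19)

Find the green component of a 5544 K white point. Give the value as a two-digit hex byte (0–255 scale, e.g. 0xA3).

0xEE

t = 5544/100 = 55.44; the t ≤ 66 branch applies.
G = 99.47·ln 55.44 − 161.1 = 99.47·4.0153 − 161.1 = 238.302.
Rounded: 238; in hex, 0xEE.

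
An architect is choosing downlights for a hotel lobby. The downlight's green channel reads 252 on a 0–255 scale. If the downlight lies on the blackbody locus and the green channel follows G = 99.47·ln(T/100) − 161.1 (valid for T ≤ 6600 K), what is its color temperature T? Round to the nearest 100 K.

6400 K

ln t = (252 + 161.1) / 99.47 = 4.1530.
t = e^4.1530 = 63.625.
T = 100·t = 6363 K → 6400 K to the nearest 100 K.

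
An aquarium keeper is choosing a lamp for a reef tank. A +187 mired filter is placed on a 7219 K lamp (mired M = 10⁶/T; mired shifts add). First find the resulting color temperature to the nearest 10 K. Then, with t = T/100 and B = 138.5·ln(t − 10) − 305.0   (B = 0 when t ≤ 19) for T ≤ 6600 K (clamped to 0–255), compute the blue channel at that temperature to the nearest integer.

115

M_in = 10⁶/7219 = 138.52; M_out = 138.52 + (+187) = 325.52.
T_out = 10⁶/325.52 = 3072.0 K → 3070 K; t = 30.7.
B = 138.5·ln(30.7 − 10) − 305.0 = 138.5·ln 20.7 − 305.0 = 138.5·3.0301 − 305.0 = 114.674.
Rounded: 115.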